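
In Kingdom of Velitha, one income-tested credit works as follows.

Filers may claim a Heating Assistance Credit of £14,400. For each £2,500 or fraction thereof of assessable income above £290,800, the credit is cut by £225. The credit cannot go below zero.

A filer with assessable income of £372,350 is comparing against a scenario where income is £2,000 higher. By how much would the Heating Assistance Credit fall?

At £372,350 — income exceeds £290,800 by £81,550, which is 33 full-or-partial £2,500 increments; reduction = 33 × £225 = £7,425, leaving £6,975.
At £374,350 — income exceeds £290,800 by £83,550, which is 34 full-or-partial £2,500 increments; reduction = 34 × £225 = £7,650, leaving £6,750.
Lost: £6,975 − £6,750 = £225.

£225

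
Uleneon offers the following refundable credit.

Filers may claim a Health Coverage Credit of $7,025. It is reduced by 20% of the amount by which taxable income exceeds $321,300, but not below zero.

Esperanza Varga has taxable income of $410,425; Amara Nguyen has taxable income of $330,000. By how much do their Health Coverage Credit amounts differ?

$5,285

Esperanza ($410,425): Health Coverage Credit: 20% of the $89,125 excess over $321,300 is $17,825 ≥ base, so the credit is $0.
Amara ($330,000): Health Coverage Credit: 20% of the $8,700 excess over $321,300 is $1,740; credit = $7,025 − $1,740 = $5,285.
Difference: |$0 − $5,285| = $5,285.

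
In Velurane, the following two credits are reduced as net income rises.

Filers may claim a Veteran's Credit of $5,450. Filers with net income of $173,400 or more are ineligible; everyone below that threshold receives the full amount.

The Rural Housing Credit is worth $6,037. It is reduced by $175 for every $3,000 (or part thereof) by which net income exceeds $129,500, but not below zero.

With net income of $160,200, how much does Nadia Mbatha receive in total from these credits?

$9,562

Veteran's Credit: $160,200 is below the $173,400 cutoff, so the full $5,450 applies.
Rural Housing Credit: income exceeds $129,500 by $30,700, which is 11 full-or-partial $3,000 increments; reduction = 11 × $175 = $1,925, leaving $4,112.
Total: $5,450 + $4,112 = $9,562.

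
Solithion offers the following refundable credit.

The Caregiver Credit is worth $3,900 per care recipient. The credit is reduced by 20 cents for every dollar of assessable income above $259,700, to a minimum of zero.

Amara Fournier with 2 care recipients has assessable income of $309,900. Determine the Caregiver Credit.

Caregiver Credit: base = 2 × $3,900 = $7,800. 20% of the $50,200 excess over $259,700 is $10,040 ≥ base, so the credit is $0.

$0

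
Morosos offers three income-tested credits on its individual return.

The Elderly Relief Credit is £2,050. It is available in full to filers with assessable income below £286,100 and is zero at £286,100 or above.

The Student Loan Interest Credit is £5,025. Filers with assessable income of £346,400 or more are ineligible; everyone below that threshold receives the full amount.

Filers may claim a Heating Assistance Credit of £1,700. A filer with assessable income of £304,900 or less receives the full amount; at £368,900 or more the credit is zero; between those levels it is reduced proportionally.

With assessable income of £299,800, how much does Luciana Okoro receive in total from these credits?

£6,725

Elderly Relief Credit: £299,800 meets or exceeds the £286,100 cutoff, so the credit is £0.
Student Loan Interest Credit: £299,800 is below the £346,400 cutoff, so the full £5,025 applies.
Heating Assistance Credit: £299,800 is at or below the £304,900 threshold, so the full £1,700 applies.
Total: £0 + £5,025 + £1,700 = £6,725.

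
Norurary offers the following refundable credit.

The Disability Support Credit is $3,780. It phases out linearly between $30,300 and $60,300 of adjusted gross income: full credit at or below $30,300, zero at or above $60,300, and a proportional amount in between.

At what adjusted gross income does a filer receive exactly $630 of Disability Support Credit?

$630 is 630/3,780 of the full $3,780, so 3,150/3,780 of the $30,000 range has been used: income = $30,300 + $30,000 × 3,150/3,780 = $55,300.

$55,300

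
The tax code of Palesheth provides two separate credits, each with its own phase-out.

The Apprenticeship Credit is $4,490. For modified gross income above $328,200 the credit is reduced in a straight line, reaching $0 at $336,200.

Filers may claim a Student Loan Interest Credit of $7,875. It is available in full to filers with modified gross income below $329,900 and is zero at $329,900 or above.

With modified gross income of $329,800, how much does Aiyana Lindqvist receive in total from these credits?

$11,467

Apprenticeship Credit: $329,800 is $1,600 into a $8,000 phase-out range, leaving 6,400/8,000 of the credit: $4,490 × 6,400/8,000 = $3,592.
Student Loan Interest Credit: $329,800 is below the $329,900 cutoff, so the full $7,875 applies.
Total: $3,592 + $7,875 = $11,467.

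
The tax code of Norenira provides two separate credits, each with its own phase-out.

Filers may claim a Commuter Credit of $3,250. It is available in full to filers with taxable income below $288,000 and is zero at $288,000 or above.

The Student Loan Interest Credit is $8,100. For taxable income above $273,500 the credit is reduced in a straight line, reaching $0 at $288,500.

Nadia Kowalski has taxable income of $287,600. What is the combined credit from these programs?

$3,736

Commuter Credit: $287,600 is below the $288,000 cutoff, so the full $3,250 applies.
Student Loan Interest Credit: $287,600 is $14,100 into a $15,000 phase-out range, leaving 900/15,000 of the credit: $8,100 × 900/15,000 = $486.
Total: $3,250 + $486 = $3,736.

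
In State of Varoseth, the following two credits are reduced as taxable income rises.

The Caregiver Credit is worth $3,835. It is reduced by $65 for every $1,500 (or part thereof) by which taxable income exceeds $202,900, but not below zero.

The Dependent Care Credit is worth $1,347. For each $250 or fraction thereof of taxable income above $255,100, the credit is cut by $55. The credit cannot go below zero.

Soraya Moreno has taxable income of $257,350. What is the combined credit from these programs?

Caregiver Credit: income exceeds $202,900 by $54,450, which is 37 full-or-partial $1,500 increments; reduction = 37 × $65 = $2,405, leaving $1,430.
Dependent Care Credit: income exceeds $255,100 by $2,250, which is 9 full-or-partial $250 increments; reduction = 9 × $55 = $495, leaving $852.
Total: $1,430 + $852 = $2,282.

$2,282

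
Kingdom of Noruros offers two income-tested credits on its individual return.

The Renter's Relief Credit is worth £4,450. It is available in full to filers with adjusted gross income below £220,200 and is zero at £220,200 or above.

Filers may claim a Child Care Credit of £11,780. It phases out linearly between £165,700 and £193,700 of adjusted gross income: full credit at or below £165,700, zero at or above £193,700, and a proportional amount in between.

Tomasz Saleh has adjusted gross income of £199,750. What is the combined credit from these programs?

£4,450

Renter's Relief Credit: £199,750 is below the £220,200 cutoff, so the full £4,450 applies.
Child Care Credit: £199,750 is at or above £193,700, so the credit is £0.
Total: £4,450 + £0 = £4,450.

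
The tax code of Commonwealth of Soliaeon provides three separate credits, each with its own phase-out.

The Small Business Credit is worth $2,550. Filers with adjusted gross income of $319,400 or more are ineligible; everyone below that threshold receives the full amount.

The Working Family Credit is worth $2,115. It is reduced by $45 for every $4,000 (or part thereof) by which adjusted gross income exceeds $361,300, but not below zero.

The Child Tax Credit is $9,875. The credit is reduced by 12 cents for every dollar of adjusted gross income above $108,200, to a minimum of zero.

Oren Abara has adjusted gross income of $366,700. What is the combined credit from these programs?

$2,025

Small Business Credit: $366,700 meets or exceeds the $319,400 cutoff, so the credit is $0.
Working Family Credit: income exceeds $361,300 by $5,400, which is 2 full-or-partial $4,000 increments; reduction = 2 × $45 = $90, leaving $2,025.
Child Tax Credit: 12% of the $258,500 excess over $108,200 is $31,020 ≥ base, so the credit is $0.
Total: $0 + $2,025 + $0 = $2,025.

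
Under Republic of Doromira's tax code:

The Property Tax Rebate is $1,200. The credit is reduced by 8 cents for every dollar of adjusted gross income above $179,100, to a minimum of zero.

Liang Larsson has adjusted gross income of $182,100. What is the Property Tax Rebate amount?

Property Tax Rebate: 8% of the $3,000 excess over $179,100 is $240; credit = $1,200 − $240 = $960.

$960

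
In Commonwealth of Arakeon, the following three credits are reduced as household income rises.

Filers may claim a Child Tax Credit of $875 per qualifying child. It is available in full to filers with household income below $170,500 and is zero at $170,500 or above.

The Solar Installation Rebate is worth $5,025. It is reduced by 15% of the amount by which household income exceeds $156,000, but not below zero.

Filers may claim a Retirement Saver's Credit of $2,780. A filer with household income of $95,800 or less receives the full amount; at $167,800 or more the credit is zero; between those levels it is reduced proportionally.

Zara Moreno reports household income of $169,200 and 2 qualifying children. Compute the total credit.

$4,795

Child Tax Credit: base = 2 × $875 = $1,750. $169,200 is below the $170,500 cutoff, so the full $1,750 applies.
Solar Installation Rebate: 15% of the $13,200 excess over $156,000 is $1,980; credit = $5,025 − $1,980 = $3,045.
Retirement Saver's Credit: $169,200 is at or above $167,800, so the credit is $0.
Total: $1,750 + $3,045 + $0 = $4,795.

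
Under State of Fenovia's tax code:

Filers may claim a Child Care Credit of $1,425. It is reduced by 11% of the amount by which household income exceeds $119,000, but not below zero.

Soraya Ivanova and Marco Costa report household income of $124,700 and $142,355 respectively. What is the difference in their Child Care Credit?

Soraya ($124,700): Child Care Credit: 11% of the $5,700 excess over $119,000 is $627; credit = $1,425 − $627 = $798.
Marco ($142,355): Child Care Credit: 11% of the $23,355 excess over $119,000 is $2,569.05 ≥ base, so the credit is $0.
Difference: |$798 − $0| = $798.

$798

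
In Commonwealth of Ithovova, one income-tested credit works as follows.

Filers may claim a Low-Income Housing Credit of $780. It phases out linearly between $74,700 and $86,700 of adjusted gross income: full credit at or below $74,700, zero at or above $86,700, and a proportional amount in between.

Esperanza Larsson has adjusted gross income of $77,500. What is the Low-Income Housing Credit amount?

$598

Low-Income Housing Credit: $77,500 is $2,800 into a $12,000 phase-out range, leaving 9,200/12,000 of the credit: $780 × 9,200/12,000 = $598.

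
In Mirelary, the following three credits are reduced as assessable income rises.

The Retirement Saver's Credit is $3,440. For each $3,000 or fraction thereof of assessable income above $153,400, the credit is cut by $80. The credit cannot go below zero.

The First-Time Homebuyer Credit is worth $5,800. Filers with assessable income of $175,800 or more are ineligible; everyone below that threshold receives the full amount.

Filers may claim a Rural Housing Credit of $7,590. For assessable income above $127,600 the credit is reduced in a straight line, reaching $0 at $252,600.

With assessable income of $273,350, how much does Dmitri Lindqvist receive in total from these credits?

Retirement Saver's Credit: income exceeds $153,400 by $119,950, which is 40 full-or-partial $3,000 increments; reduction = 40 × $80 = $3,200, leaving $240.
First-Time Homebuyer Credit: $273,350 meets or exceeds the $175,800 cutoff, so the credit is $0.
Rural Housing Credit: $273,350 is at or above $252,600, so the credit is $0.
Total: $240 + $0 + $0 = $240.

$240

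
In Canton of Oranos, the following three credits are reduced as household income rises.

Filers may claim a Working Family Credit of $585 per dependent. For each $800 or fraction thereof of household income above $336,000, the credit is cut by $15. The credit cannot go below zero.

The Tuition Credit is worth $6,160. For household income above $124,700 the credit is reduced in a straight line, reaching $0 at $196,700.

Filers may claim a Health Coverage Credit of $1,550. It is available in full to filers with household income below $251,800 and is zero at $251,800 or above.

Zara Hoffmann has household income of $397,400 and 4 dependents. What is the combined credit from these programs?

$1,185

Working Family Credit: base = 4 × $585 = $2,340. income exceeds $336,000 by $61,400, which is 77 full-or-partial $800 increments; reduction = 77 × $15 = $1,155, leaving $1,185.
Tuition Credit: $397,400 is at or above $196,700, so the credit is $0.
Health Coverage Credit: $397,400 meets or exceeds the $251,800 cutoff, so the credit is $0.
Total: $1,185 + $0 + $0 = $1,185.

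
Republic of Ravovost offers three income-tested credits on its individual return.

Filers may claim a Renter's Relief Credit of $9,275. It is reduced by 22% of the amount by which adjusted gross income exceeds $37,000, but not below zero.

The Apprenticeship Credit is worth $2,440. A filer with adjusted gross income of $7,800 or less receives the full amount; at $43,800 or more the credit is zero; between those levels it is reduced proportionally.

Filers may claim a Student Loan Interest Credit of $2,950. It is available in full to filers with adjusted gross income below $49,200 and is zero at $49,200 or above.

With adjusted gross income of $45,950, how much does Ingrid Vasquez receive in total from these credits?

$10,256

Renter's Relief Credit: 22% of the $8,950 excess over $37,000 is $1,969; credit = $9,275 − $1,969 = $7,306.
Apprenticeship Credit: $45,950 is at or above $43,800, so the credit is $0.
Student Loan Interest Credit: $45,950 is below the $49,200 cutoff, so the full $2,950 applies.
Total: $7,306 + $0 + $2,950 = $10,256.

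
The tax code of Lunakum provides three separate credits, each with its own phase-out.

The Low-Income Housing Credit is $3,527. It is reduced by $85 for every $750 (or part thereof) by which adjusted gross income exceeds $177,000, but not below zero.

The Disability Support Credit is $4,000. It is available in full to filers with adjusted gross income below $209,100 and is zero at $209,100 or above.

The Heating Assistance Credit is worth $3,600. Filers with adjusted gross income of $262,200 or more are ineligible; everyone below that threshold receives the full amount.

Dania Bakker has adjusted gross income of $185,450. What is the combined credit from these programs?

Low-Income Housing Credit: income exceeds $177,000 by $8,450, which is 12 full-or-partial $750 increments; reduction = 12 × $85 = $1,020, leaving $2,507.
Disability Support Credit: $185,450 is below the $209,100 cutoff, so the full $4,000 applies.
Heating Assistance Credit: $185,450 is below the $262,200 cutoff, so the full $3,600 applies.
Total: $2,507 + $4,000 + $3,600 = $10,107.

$10,107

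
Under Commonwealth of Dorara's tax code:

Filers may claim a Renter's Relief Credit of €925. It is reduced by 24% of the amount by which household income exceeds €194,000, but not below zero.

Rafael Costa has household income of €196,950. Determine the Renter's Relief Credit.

€217

Renter's Relief Credit: 24% of the €2,950 excess over €194,000 is €708; credit = €925 − €708 = €217.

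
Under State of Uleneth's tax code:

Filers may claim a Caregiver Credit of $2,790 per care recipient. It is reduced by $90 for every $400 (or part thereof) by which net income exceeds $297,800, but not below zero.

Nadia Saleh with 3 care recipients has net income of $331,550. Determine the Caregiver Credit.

$720

Caregiver Credit: base = 3 × $2,790 = $8,370. income exceeds $297,800 by $33,750, which is 85 full-or-partial $400 increments; reduction = 85 × $90 = $7,650, leaving $720.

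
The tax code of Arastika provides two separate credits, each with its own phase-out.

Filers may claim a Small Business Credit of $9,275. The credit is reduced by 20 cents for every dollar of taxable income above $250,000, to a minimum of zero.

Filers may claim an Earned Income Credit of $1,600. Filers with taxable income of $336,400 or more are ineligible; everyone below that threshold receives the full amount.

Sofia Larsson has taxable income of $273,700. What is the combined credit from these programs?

Small Business Credit: 20% of the $23,700 excess over $250,000 is $4,740; credit = $9,275 − $4,740 = $4,535.
Earned Income Credit: $273,700 is below the $336,400 cutoff, so the full $1,600 applies.
Total: $4,535 + $1,600 = $6,135.

$6,135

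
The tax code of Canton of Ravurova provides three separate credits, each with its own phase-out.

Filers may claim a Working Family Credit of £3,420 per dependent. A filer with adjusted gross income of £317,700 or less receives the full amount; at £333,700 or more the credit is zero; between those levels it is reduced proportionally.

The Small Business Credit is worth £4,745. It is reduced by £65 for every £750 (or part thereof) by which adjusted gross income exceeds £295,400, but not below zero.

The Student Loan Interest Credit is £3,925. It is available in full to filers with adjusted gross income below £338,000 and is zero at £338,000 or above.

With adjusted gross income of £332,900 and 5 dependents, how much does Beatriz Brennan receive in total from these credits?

£6,275

Working Family Credit: base = 5 × £3,420 = £17,100. £332,900 is £15,200 into a £16,000 phase-out range, leaving 800/16,000 of the credit: £17,100 × 800/16,000 = £855.
Small Business Credit: income exceeds £295,400 by £37,500, which is 50 full-or-partial £750 increments; reduction = 50 × £65 = £3,250, leaving £1,495.
Student Loan Interest Credit: £332,900 is below the £338,000 cutoff, so the full £3,925 applies.
Total: £855 + £1,495 + £3,925 = £6,275.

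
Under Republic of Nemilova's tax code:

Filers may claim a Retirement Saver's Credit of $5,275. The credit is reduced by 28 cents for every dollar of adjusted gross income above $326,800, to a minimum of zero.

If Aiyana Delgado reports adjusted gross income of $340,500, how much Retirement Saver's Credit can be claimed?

Retirement Saver's Credit: 28% of the $13,700 excess over $326,800 is $3,836; credit = $5,275 − $3,836 = $1,439.

$1,439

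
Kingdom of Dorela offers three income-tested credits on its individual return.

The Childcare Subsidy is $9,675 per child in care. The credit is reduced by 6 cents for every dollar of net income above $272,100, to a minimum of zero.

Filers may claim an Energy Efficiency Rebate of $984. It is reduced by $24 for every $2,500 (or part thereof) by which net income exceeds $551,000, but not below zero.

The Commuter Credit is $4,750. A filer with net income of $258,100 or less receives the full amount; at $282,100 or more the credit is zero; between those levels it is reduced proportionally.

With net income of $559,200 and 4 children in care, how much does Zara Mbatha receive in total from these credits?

Childcare Subsidy: base = 4 × $9,675 = $38,700. 6% of the $287,100 excess over $272,100 is $17,226; credit = $38,700 − $17,226 = $21,474.
Energy Efficiency Rebate: income exceeds $551,000 by $8,200, which is 4 full-or-partial $2,500 increments; reduction = 4 × $24 = $96, leaving $888.
Commuter Credit: $559,200 is at or above $282,100, so the credit is $0.
Total: $21,474 + $888 + $0 = $22,362.

$22,362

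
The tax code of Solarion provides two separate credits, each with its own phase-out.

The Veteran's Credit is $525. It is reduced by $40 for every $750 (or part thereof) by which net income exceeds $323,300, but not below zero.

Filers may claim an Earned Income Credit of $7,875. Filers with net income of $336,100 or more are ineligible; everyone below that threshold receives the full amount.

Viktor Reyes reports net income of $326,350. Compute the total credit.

$8,200

Veteran's Credit: income exceeds $323,300 by $3,050, which is 5 full-or-partial $750 increments; reduction = 5 × $40 = $200, leaving $325.
Earned Income Credit: $326,350 is below the $336,100 cutoff, so the full $7,875 applies.
Total: $325 + $7,875 = $8,200.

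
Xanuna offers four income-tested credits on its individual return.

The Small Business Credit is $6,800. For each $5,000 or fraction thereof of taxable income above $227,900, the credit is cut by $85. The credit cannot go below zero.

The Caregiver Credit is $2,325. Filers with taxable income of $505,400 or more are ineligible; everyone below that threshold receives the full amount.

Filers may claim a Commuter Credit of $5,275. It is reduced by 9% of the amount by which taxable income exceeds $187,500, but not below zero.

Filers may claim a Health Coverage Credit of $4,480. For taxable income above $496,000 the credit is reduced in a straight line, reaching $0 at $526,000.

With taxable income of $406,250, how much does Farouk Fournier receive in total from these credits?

$10,545

Small Business Credit: income exceeds $227,900 by $178,350, which is 36 full-or-partial $5,000 increments; reduction = 36 × $85 = $3,060, leaving $3,740.
Caregiver Credit: $406,250 is below the $505,400 cutoff, so the full $2,325 applies.
Commuter Credit: 9% of the $218,750 excess over $187,500 is $19,687.50 ≥ base, so the credit is $0.
Health Coverage Credit: $406,250 is at or below the $496,000 threshold, so the full $4,480 applies.
Total: $3,740 + $2,325 + $0 + $4,480 = $10,545.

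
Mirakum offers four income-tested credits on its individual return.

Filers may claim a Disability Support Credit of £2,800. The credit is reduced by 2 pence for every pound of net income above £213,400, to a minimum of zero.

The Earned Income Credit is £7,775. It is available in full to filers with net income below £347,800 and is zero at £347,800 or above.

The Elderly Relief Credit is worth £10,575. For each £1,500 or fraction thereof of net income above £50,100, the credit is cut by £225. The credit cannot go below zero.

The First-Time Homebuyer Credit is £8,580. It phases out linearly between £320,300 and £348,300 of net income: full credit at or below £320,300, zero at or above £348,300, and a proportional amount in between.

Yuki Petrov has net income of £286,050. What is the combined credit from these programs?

Disability Support Credit: 2% of the £72,650 excess over £213,400 is £1,453; credit = £2,800 − £1,453 = £1,347.
Earned Income Credit: £286,050 is below the £347,800 cutoff, so the full £7,775 applies.
Elderly Relief Credit: income exceeds £50,100 by £235,950 → 158 increments × £225 = £35,550 ≥ base, so the credit is £0.
First-Time Homebuyer Credit: £286,050 is at or below the £320,300 threshold, so the full £8,580 applies.
Total: £1,347 + £7,775 + £0 + £8,580 = £17,702.

£17,702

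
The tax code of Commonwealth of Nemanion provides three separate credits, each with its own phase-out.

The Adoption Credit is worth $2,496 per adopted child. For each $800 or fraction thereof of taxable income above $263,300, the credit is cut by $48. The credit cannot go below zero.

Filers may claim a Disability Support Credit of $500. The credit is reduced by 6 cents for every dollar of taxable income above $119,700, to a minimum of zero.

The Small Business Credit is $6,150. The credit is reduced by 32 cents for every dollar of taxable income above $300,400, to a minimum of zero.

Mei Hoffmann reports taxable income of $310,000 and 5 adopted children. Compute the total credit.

$12,726

Adoption Credit: base = 5 × $2,496 = $12,480. income exceeds $263,300 by $46,700, which is 59 full-or-partial $800 increments; reduction = 59 × $48 = $2,832, leaving $9,648.
Disability Support Credit: 6% of the $190,300 excess over $119,700 is $11,418 ≥ base, so the credit is $0.
Small Business Credit: 32% of the $9,600 excess over $300,400 is $3,072; credit = $6,150 − $3,072 = $3,078.
Total: $9,648 + $0 + $3,078 = $12,726.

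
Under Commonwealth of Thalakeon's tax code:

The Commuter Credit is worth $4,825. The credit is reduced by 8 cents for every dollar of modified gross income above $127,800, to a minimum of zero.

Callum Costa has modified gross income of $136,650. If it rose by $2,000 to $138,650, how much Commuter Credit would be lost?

At $136,650 — 8% of the $8,850 excess over $127,800 is $708; credit = $4,825 − $708 = $4,117.
At $138,650 — 8% of the $10,850 excess over $127,800 is $868; credit = $4,825 − $868 = $3,957.
Lost: $4,117 − $3,957 = $160.

$160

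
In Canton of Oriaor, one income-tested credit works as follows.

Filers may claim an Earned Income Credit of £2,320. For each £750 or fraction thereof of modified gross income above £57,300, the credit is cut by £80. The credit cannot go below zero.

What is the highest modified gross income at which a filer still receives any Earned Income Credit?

After 28 increments the reduction is 28 × £80 = £2,240, leaving £80; one more increment wipes it out. Increment 28 ends at excess 28 × £750 = £21,000, so the highest qualifying income is £57,300 + £21,000 = £78,300.

£78,300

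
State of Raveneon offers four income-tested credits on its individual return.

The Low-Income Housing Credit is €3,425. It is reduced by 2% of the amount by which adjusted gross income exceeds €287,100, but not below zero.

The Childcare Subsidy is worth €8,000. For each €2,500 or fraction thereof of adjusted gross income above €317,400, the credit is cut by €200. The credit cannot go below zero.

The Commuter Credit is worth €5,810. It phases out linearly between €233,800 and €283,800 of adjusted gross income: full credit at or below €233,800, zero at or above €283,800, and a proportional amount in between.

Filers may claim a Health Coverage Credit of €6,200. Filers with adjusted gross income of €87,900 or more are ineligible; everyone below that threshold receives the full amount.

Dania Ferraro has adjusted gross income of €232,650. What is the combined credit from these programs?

Low-Income Housing Credit: €232,650 is at or below the €287,100 threshold, so the full €3,425 applies.
Childcare Subsidy: €232,650 is at or below the €317,400 threshold, so the full €8,000 applies.
Commuter Credit: €232,650 is at or below the €233,800 threshold, so the full €5,810 applies.
Health Coverage Credit: €232,650 meets or exceeds the €87,900 cutoff, so the credit is €0.
Total: €3,425 + €8,000 + €5,810 + €0 = €17,235.

€17,235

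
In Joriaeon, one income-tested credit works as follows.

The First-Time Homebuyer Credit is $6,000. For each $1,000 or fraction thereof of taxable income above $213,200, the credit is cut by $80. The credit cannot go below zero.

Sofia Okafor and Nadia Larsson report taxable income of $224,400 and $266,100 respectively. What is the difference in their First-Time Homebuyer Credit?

Sofia ($224,400): First-Time Homebuyer Credit: income exceeds $213,200 by $11,200, which is 12 full-or-partial $1,000 increments; reduction = 12 × $80 = $960, leaving $5,040.
Nadia ($266,100): First-Time Homebuyer Credit: income exceeds $213,200 by $52,900, which is 53 full-or-partial $1,000 increments; reduction = 53 × $80 = $4,240, leaving $1,760.
Difference: |$5,040 − $1,760| = $3,280.

$3,280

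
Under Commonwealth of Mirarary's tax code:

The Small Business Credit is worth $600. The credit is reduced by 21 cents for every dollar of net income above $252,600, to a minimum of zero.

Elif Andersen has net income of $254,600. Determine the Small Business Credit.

$180

Small Business Credit: 21% of the $2,000 excess over $252,600 is $420; credit = $600 − $420 = $180.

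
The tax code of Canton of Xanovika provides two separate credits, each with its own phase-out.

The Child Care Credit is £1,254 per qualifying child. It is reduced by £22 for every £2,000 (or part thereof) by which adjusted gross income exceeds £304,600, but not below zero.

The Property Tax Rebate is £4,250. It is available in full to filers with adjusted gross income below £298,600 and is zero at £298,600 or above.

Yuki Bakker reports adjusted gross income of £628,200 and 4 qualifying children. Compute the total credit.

£1,452

Child Care Credit: base = 4 × £1,254 = £5,016. income exceeds £304,600 by £323,600, which is 162 full-or-partial £2,000 increments; reduction = 162 × £22 = £3,564, leaving £1,452.
Property Tax Rebate: £628,200 meets or exceeds the £298,600 cutoff, so the credit is £0.
Total: £1,452 + £0 = £1,452.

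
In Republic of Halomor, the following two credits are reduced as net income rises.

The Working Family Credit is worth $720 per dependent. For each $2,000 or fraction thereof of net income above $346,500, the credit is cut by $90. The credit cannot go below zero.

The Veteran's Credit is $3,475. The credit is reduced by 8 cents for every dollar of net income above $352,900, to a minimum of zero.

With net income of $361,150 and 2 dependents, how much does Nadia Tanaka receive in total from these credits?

Working Family Credit: base = 2 × $720 = $1,440. income exceeds $346,500 by $14,650, which is 8 full-or-partial $2,000 increments; reduction = 8 × $90 = $720, leaving $720.
Veteran's Credit: 8% of the $8,250 excess over $352,900 is $660; credit = $3,475 − $660 = $2,815.
Total: $720 + $2,815 = $3,535.

$3,535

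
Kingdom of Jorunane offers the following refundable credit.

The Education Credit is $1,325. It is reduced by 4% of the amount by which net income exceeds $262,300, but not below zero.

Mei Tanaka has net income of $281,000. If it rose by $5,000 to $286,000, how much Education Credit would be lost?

$200

At $281,000 — 4% of the $18,700 excess over $262,300 is $748; credit = $1,325 − $748 = $577.
At $286,000 — 4% of the $23,700 excess over $262,300 is $948; credit = $1,325 − $948 = $377.
Lost: $577 − $377 = $200.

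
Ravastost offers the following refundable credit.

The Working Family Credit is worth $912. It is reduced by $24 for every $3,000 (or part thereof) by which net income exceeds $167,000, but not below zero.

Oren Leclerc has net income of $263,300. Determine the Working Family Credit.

$120

Working Family Credit: income exceeds $167,000 by $96,300, which is 33 full-or-partial $3,000 increments; reduction = 33 × $24 = $792, leaving $120.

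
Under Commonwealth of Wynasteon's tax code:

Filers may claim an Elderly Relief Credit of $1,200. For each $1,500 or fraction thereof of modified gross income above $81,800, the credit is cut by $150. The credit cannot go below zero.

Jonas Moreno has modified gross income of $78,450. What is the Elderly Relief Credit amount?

$1,200

Elderly Relief Credit: $78,450 is at or below the $81,800 threshold, so the full $1,200 applies.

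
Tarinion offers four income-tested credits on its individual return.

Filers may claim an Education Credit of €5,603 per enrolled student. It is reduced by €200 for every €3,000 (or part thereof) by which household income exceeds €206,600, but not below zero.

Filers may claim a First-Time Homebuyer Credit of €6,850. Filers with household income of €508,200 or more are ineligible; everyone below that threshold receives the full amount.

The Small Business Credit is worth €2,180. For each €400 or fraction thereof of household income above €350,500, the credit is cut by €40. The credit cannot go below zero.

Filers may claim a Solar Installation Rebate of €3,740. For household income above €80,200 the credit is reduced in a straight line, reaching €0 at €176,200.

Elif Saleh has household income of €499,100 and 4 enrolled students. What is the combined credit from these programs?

Education Credit: base = 4 × €5,603 = €22,412. income exceeds €206,600 by €292,500, which is 98 full-or-partial €3,000 increments; reduction = 98 × €200 = €19,600, leaving €2,812.
First-Time Homebuyer Credit: €499,100 is below the €508,200 cutoff, so the full €6,850 applies.
Small Business Credit: income exceeds €350,500 by €148,600 → 372 increments × €40 = €14,880 ≥ base, so the credit is €0.
Solar Installation Rebate: €499,100 is at or above €176,200, so the credit is €0.
Total: €2,812 + €6,850 + €0 + €0 = €9,662.

€9,662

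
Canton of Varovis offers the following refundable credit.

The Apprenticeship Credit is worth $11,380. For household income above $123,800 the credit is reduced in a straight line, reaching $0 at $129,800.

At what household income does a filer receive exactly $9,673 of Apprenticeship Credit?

$9,673 is 9,673/11,380 of the full $11,380, so 1,707/11,380 of the $6,000 range has been used: income = $123,800 + $6,000 × 1,707/11,380 = $124,700.

$124,700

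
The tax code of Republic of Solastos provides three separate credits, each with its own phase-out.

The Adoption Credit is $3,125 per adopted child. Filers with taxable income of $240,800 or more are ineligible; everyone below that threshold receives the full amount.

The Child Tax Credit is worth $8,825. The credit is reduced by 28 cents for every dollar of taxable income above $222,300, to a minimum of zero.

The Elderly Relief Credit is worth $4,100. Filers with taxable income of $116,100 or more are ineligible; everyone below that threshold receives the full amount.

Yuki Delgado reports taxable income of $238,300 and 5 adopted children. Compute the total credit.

Adoption Credit: base = 5 × $3,125 = $15,625. $238,300 is below the $240,800 cutoff, so the full $15,625 applies.
Child Tax Credit: 28% of the $16,000 excess over $222,300 is $4,480; credit = $8,825 − $4,480 = $4,345.
Elderly Relief Credit: $238,300 meets or exceeds the $116,100 cutoff, so the credit is $0.
Total: $15,625 + $4,345 + $0 = $19,970.

$19,970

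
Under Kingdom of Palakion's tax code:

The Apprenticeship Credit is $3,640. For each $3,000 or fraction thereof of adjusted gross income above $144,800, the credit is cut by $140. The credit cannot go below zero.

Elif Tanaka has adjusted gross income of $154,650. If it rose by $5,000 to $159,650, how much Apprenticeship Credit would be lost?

$140

At $154,650 — income exceeds $144,800 by $9,850, which is 4 full-or-partial $3,000 increments; reduction = 4 × $140 = $560, leaving $3,080.
At $159,650 — income exceeds $144,800 by $14,850, which is 5 full-or-partial $3,000 increments; reduction = 5 × $140 = $700, leaving $2,940.
Lost: $3,080 − $2,940 = $140.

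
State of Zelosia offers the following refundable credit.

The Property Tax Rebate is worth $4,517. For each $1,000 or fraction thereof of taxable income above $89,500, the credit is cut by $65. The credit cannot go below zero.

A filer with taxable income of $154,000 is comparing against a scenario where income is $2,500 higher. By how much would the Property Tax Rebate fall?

At $154,000 — income exceeds $89,500 by $64,500, which is 65 full-or-partial $1,000 increments; reduction = 65 × $65 = $4,225, leaving $292.
At $156,500 — income exceeds $89,500 by $67,000, which is 67 full-or-partial $1,000 increments; reduction = 67 × $65 = $4,355, leaving $162.
Lost: $292 − $162 = $130.

$130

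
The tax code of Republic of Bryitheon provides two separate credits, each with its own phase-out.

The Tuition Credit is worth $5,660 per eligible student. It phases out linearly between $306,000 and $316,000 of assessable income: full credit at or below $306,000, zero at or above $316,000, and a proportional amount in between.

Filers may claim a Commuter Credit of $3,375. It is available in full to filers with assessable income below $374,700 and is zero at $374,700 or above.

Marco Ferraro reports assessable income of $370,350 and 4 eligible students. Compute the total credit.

Tuition Credit: base = 4 × $5,660 = $22,640. $370,350 is at or above $316,000, so the credit is $0.
Commuter Credit: $370,350 is below the $374,700 cutoff, so the full $3,375 applies.
Total: $0 + $3,375 = $3,375.

$3,375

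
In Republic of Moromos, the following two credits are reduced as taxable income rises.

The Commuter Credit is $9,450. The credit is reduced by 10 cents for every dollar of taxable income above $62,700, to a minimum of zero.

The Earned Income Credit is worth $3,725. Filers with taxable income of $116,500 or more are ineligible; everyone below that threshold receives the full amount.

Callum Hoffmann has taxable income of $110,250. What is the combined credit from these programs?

Commuter Credit: 10% of the $47,550 excess over $62,700 is $4,755; credit = $9,450 − $4,755 = $4,695.
Earned Income Credit: $110,250 is below the $116,500 cutoff, so the full $3,725 applies.
Total: $4,695 + $3,725 = $8,420.

$8,420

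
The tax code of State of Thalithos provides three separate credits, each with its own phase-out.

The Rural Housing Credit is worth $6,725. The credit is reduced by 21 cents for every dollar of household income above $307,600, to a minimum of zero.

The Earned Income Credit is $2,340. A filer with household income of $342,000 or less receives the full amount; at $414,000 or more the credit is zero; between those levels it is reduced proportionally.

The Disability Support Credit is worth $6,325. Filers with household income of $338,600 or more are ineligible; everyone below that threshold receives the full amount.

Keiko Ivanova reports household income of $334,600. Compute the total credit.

Rural Housing Credit: 21% of the $27,000 excess over $307,600 is $5,670; credit = $6,725 − $5,670 = $1,055.
Earned Income Credit: $334,600 is at or below the $342,000 threshold, so the full $2,340 applies.
Disability Support Credit: $334,600 is below the $338,600 cutoff, so the full $6,325 applies.
Total: $1,055 + $2,340 + $6,325 = $9,720.

$9,720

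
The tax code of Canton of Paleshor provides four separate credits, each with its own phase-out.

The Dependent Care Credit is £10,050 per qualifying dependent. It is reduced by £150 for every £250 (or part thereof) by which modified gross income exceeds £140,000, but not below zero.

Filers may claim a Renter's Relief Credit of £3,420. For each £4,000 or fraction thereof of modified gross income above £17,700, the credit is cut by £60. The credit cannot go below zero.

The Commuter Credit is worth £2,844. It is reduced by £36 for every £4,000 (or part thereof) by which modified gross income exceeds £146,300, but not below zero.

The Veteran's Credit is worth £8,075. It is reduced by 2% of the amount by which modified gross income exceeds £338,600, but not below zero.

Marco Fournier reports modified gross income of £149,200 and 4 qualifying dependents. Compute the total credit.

Dependent Care Credit: base = 4 × £10,050 = £40,200. income exceeds £140,000 by £9,200, which is 37 full-or-partial £250 increments; reduction = 37 × £150 = £5,550, leaving £34,650.
Renter's Relief Credit: income exceeds £17,700 by £131,500, which is 33 full-or-partial £4,000 increments; reduction = 33 × £60 = £1,980, leaving £1,440.
Commuter Credit: income exceeds £146,300 by £2,900, which is 1 full-or-partial £4,000 increment; reduction = 1 × £36 = £36, leaving £2,808.
Veteran's Credit: £149,200 is at or below the £338,600 threshold, so the full £8,075 applies.
Total: £34,650 + £1,440 + £2,808 + £8,075 = £46,973.

£46,973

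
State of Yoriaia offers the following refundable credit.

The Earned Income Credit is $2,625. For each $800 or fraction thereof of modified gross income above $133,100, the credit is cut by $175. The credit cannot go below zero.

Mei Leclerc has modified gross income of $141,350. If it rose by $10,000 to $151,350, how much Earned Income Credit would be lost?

At $141,350 — income exceeds $133,100 by $8,250, which is 11 full-or-partial $800 increments; reduction = 11 × $175 = $1,925, leaving $700.
At $151,350 — income exceeds $133,100 by $18,250 → 23 increments × $175 = $4,025 ≥ base, so the credit is $0.
Lost: $700 − $0 = $700.

$700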